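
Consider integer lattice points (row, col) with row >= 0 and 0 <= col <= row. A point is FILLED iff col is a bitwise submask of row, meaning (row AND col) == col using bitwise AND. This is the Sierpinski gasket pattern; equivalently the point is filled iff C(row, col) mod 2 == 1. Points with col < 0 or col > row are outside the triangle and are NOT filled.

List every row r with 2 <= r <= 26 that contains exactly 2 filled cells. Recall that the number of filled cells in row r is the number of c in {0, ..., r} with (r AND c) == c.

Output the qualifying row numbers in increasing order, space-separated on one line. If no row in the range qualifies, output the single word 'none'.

Answer: 2 4 8 16

Derivation:
Row r has 2^popcount(r) filled cells, so we need popcount(r) = log2(2) = 1.
Scan r = 2..26 and keep those with exactly 1 one-bits:
r=2=10 popcount=1 -> KEEP
r=3=11 popcount=2 -> skip
r=4=100 popcount=1 -> KEEP
r=5=101 popcount=2 -> skip
r=6=110 popcount=2 -> skip
r=7=111 popcount=3 -> skip
r=8=1000 popcount=1 -> KEEP
r=9=1001 popcount=2 -> skip
r=10=1010 popcount=2 -> skip
r=11=1011 popcount=3 -> skip
r=12=1100 popcount=2 -> skip
r=13=1101 popcount=3 -> skip
r=14=1110 popcount=3 -> skip
r=15=1111 popcount=4 -> skip
r=16=10000 popcount=1 -> KEEP
r=17=10001 popcount=2 -> skip
r=18=10010 popcount=2 -> skip
r=19=10011 popcount=3 -> skip
r=20=10100 popcount=2 -> skip
r=21=10101 popcount=3 -> skip
r=22=10110 popcount=3 -> skip
r=23=10111 popcount=4 -> skip
r=24=11000 popcount=2 -> skip
r=25=11001 popcount=3 -> skip
r=26=11010 popcount=3 -> skip
Kept rows: 2 4 8 16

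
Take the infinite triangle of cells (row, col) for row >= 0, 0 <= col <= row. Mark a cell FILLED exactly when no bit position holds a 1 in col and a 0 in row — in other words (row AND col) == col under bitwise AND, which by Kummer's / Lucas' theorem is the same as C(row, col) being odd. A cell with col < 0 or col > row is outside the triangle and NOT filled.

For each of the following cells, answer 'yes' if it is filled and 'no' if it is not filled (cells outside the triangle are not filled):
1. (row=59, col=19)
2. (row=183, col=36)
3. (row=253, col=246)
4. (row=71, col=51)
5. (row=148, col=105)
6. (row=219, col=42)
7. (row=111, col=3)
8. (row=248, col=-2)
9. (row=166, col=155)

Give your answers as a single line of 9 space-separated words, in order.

(59,19): row=0b111011, col=0b10011, row AND col = 0b10011 = 19; 19 == 19 -> filled
(183,36): row=0b10110111, col=0b100100, row AND col = 0b100100 = 36; 36 == 36 -> filled
(253,246): row=0b11111101, col=0b11110110, row AND col = 0b11110100 = 244; 244 != 246 -> empty
(71,51): row=0b1000111, col=0b110011, row AND col = 0b11 = 3; 3 != 51 -> empty
(148,105): row=0b10010100, col=0b1101001, row AND col = 0b0 = 0; 0 != 105 -> empty
(219,42): row=0b11011011, col=0b101010, row AND col = 0b1010 = 10; 10 != 42 -> empty
(111,3): row=0b1101111, col=0b11, row AND col = 0b11 = 3; 3 == 3 -> filled
(248,-2): col outside [0, 248] -> not filled
(166,155): row=0b10100110, col=0b10011011, row AND col = 0b10000010 = 130; 130 != 155 -> empty

Answer: yes yes no no no no yes no no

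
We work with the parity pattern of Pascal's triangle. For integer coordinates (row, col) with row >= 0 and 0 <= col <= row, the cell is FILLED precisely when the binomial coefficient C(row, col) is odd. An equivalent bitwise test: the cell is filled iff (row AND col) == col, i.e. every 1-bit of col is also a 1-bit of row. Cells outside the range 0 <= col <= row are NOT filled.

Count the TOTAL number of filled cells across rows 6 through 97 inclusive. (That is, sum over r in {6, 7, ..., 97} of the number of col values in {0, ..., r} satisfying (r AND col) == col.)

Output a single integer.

r6=110 pc2: +4 =4
r7=111 pc3: +8 =12
r8=1000 pc1: +2 =14
r9=1001 pc2: +4 =18
r10=1010 pc2: +4 =22
r11=1011 pc3: +8 =30
r12=1100 pc2: +4 =34
r13=1101 pc3: +8 =42
r14=1110 pc3: +8 =50
r15=1111 pc4: +16 =66
r16=10000 pc1: +2 =68
r17=10001 pc2: +4 =72
r18=10010 pc2: +4 =76
r19=10011 pc3: +8 =84
r20=10100 pc2: +4 =88
r21=10101 pc3: +8 =96
r22=10110 pc3: +8 =104
r23=10111 pc4: +16 =120
r24=11000 pc2: +4 =124
r25=11001 pc3: +8 =132
r26=11010 pc3: +8 =140
r27=11011 pc4: +16 =156
r28=11100 pc3: +8 =164
r29=11101 pc4: +16 =180
r30=11110 pc4: +16 =196
r31=11111 pc5: +32 =228
r32=100000 pc1: +2 =230
r33=100001 pc2: +4 =234
r34=100010 pc2: +4 =238
r35=100011 pc3: +8 =246
r36=100100 pc2: +4 =250
r37=100101 pc3: +8 =258
r38=100110 pc3: +8 =266
r39=100111 pc4: +16 =282
r40=101000 pc2: +4 =286
r41=101001 pc3: +8 =294
r42=101010 pc3: +8 =302
r43=101011 pc4: +16 =318
r44=101100 pc3: +8 =326
r45=101101 pc4: +16 =342
r46=101110 pc4: +16 =358
r47=101111 pc5: +32 =390
r48=110000 pc2: +4 =394
r49=110001 pc3: +8 =402
r50=110010 pc3: +8 =410
r51=110011 pc4: +16 =426
r52=110100 pc3: +8 =434
r53=110101 pc4: +16 =450
r54=110110 pc4: +16 =466
r55=110111 pc5: +32 =498
r56=111000 pc3: +8 =506
r57=111001 pc4: +16 =522
r58=111010 pc4: +16 =538
r59=111011 pc5: +32 =570
r60=111100 pc4: +16 =586
r61=111101 pc5: +32 =618
r62=111110 pc5: +32 =650
r63=111111 pc6: +64 =714
r64=1000000 pc1: +2 =716
r65=1000001 pc2: +4 =720
r66=1000010 pc2: +4 =724
r67=1000011 pc3: +8 =732
r68=1000100 pc2: +4 =736
r69=1000101 pc3: +8 =744
r70=1000110 pc3: +8 =752
r71=1000111 pc4: +16 =768
r72=1001000 pc2: +4 =772
r73=1001001 pc3: +8 =780
r74=1001010 pc3: +8 =788
r75=1001011 pc4: +16 =804
r76=1001100 pc3: +8 =812
r77=1001101 pc4: +16 =828
r78=1001110 pc4: +16 =844
r79=1001111 pc5: +32 =876
r80=1010000 pc2: +4 =880
r81=1010001 pc3: +8 =888
r82=1010010 pc3: +8 =896
r83=1010011 pc4: +16 =912
r84=1010100 pc3: +8 =920
r85=1010101 pc4: +16 =936
r86=1010110 pc4: +16 =952
r87=1010111 pc5: +32 =984
r88=1011000 pc3: +8 =992
r89=1011001 pc4: +16 =1008
r90=1011010 pc4: +16 =1024
r91=1011011 pc5: +32 =1056
r92=1011100 pc4: +16 =1072
r93=1011101 pc5: +32 =1104
r94=1011110 pc5: +32 =1136
r95=1011111 pc6: +64 =1200
r96=1100000 pc2: +4 =1204
r97=1100001 pc3: +8 =1212

Answer: 1212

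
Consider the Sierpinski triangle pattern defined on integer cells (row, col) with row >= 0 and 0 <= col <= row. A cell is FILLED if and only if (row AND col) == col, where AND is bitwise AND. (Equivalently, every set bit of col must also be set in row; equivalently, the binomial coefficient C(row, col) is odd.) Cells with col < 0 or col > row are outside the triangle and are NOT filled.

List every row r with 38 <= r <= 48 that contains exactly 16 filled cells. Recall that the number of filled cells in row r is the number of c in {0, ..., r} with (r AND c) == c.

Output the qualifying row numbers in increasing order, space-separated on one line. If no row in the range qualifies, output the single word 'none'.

Row r has 2^popcount(r) filled cells, so we need popcount(r) = log2(16) = 4.
Scan r = 38..48 and keep those with exactly 4 one-bits:
r=38=100110 popcount=3 -> skip
r=39=100111 popcount=4 -> KEEP
r=40=101000 popcount=2 -> skip
r=41=101001 popcount=3 -> skip
r=42=101010 popcount=3 -> skip
r=43=101011 popcount=4 -> KEEP
r=44=101100 popcount=3 -> skip
r=45=101101 popcount=4 -> KEEP
r=46=101110 popcount=4 -> KEEP
r=47=101111 popcount=5 -> skip
r=48=110000 popcount=2 -> skip
Kept rows: 39 43 45 46

Answer: 39 43 45 46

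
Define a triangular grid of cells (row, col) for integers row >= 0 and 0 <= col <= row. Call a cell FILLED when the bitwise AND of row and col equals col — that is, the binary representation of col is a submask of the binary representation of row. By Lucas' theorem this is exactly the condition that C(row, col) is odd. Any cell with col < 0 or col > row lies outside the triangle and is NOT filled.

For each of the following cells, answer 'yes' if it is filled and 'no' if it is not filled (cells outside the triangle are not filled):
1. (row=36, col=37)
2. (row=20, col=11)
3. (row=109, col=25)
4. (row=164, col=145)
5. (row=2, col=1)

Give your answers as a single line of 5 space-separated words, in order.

Answer: no no no no no

Derivation:
(36,37): col outside [0, 36] -> not filled
(20,11): row=0b10100, col=0b1011, row AND col = 0b0 = 0; 0 != 11 -> empty
(109,25): row=0b1101101, col=0b11001, row AND col = 0b1001 = 9; 9 != 25 -> empty
(164,145): row=0b10100100, col=0b10010001, row AND col = 0b10000000 = 128; 128 != 145 -> empty
(2,1): row=0b10, col=0b1, row AND col = 0b0 = 0; 0 != 1 -> empty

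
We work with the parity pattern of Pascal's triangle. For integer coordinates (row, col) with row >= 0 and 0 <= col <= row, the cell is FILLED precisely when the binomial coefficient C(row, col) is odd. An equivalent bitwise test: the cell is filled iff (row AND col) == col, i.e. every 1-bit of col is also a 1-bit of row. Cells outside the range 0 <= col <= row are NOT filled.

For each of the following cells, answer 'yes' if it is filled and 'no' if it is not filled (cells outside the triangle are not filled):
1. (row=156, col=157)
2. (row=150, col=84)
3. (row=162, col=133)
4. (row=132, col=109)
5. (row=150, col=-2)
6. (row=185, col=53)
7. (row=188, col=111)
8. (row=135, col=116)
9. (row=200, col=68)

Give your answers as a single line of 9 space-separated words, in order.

Answer: no no no no no no no no no

Derivation:
(156,157): col outside [0, 156] -> not filled
(150,84): row=0b10010110, col=0b1010100, row AND col = 0b10100 = 20; 20 != 84 -> empty
(162,133): row=0b10100010, col=0b10000101, row AND col = 0b10000000 = 128; 128 != 133 -> empty
(132,109): row=0b10000100, col=0b1101101, row AND col = 0b100 = 4; 4 != 109 -> empty
(150,-2): col outside [0, 150] -> not filled
(185,53): row=0b10111001, col=0b110101, row AND col = 0b110001 = 49; 49 != 53 -> empty
(188,111): row=0b10111100, col=0b1101111, row AND col = 0b101100 = 44; 44 != 111 -> empty
(135,116): row=0b10000111, col=0b1110100, row AND col = 0b100 = 4; 4 != 116 -> empty
(200,68): row=0b11001000, col=0b1000100, row AND col = 0b1000000 = 64; 64 != 68 -> empty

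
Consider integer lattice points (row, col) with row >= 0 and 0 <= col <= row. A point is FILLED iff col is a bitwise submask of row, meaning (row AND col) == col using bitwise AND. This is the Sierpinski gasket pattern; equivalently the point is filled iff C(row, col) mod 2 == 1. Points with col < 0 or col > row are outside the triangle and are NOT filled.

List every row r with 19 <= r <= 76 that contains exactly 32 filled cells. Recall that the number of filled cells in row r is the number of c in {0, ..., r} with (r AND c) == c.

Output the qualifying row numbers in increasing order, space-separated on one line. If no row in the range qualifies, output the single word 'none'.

Answer: 31 47 55 59 61 62

Derivation:
Row r has 2^popcount(r) filled cells, so we need popcount(r) = log2(32) = 5.
Scan r = 19..76 and keep those with exactly 5 one-bits:
r=19=10011 popcount=3 -> skip
r=20=10100 popcount=2 -> skip
r=21=10101 popcount=3 -> skip
r=22=10110 popcount=3 -> skip
r=23=10111 popcount=4 -> skip
r=24=11000 popcount=2 -> skip
r=25=11001 popcount=3 -> skip
r=26=11010 popcount=3 -> skip
r=27=11011 popcount=4 -> skip
r=28=11100 popcount=3 -> skip
r=29=11101 popcount=4 -> skip
r=30=11110 popcount=4 -> skip
r=31=11111 popcount=5 -> KEEP
r=32=100000 popcount=1 -> skip
r=33=100001 popcount=2 -> skip
r=34=100010 popcount=2 -> skip
r=35=100011 popcount=3 -> skip
r=36=100100 popcount=2 -> skip
r=37=100101 popcount=3 -> skip
r=38=100110 popcount=3 -> skip
r=39=100111 popcount=4 -> skip
r=40=101000 popcount=2 -> skip
r=41=101001 popcount=3 -> skip
r=42=101010 popcount=3 -> skip
r=43=101011 popcount=4 -> skip
r=44=101100 popcount=3 -> skip
r=45=101101 popcount=4 -> skip
r=46=101110 popcount=4 -> skip
r=47=101111 popcount=5 -> KEEP
r=48=110000 popcount=2 -> skip
r=49=110001 popcount=3 -> skip
r=50=110010 popcount=3 -> skip
r=51=110011 popcount=4 -> skip
r=52=110100 popcount=3 -> skip
r=53=110101 popcount=4 -> skip
r=54=110110 popcount=4 -> skip
r=55=110111 popcount=5 -> KEEP
r=56=111000 popcount=3 -> skip
r=57=111001 popcount=4 -> skip
r=58=111010 popcount=4 -> skip
r=59=111011 popcount=5 -> KEEP
r=60=111100 popcount=4 -> skip
r=61=111101 popcount=5 -> KEEP
r=62=111110 popcount=5 -> KEEP
r=63=111111 popcount=6 -> skip
r=64=1000000 popcount=1 -> skip
r=65=1000001 popcount=2 -> skip
r=66=1000010 popcount=2 -> skip
r=67=1000011 popcount=3 -> skip
r=68=1000100 popcount=2 -> skip
r=69=1000101 popcount=3 -> skip
r=70=1000110 popcount=3 -> skip
r=71=1000111 popcount=4 -> skip
r=72=1001000 popcount=2 -> skip
r=73=1001001 popcount=3 -> skip
r=74=1001010 popcount=3 -> skip
r=75=1001011 popcount=4 -> skip
r=76=1001100 popcount=3 -> skip
Kept rows: 31 47 55 59 61 62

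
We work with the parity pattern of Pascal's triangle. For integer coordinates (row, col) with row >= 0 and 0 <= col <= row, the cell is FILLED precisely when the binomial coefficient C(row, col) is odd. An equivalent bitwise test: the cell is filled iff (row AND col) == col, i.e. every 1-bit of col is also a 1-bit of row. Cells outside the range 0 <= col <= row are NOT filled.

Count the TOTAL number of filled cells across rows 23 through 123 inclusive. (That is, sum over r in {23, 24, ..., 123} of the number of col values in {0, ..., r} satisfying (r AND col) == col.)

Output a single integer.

Answer: 1780

Derivation:
r23=10111 pc4: +16 =16
r24=11000 pc2: +4 =20
r25=11001 pc3: +8 =28
r26=11010 pc3: +8 =36
r27=11011 pc4: +16 =52
r28=11100 pc3: +8 =60
r29=11101 pc4: +16 =76
r30=11110 pc4: +16 =92
r31=11111 pc5: +32 =124
r32=100000 pc1: +2 =126
r33=100001 pc2: +4 =130
r34=100010 pc2: +4 =134
r35=100011 pc3: +8 =142
r36=100100 pc2: +4 =146
r37=100101 pc3: +8 =154
r38=100110 pc3: +8 =162
r39=100111 pc4: +16 =178
r40=101000 pc2: +4 =182
r41=101001 pc3: +8 =190
r42=101010 pc3: +8 =198
r43=101011 pc4: +16 =214
r44=101100 pc3: +8 =222
r45=101101 pc4: +16 =238
r46=101110 pc4: +16 =254
r47=101111 pc5: +32 =286
r48=110000 pc2: +4 =290
r49=110001 pc3: +8 =298
r50=110010 pc3: +8 =306
r51=110011 pc4: +16 =322
r52=110100 pc3: +8 =330
r53=110101 pc4: +16 =346
r54=110110 pc4: +16 =362
r55=110111 pc5: +32 =394
r56=111000 pc3: +8 =402
r57=111001 pc4: +16 =418
r58=111010 pc4: +16 =434
r59=111011 pc5: +32 =466
r60=111100 pc4: +16 =482
r61=111101 pc5: +32 =514
r62=111110 pc5: +32 =546
r63=111111 pc6: +64 =610
r64=1000000 pc1: +2 =612
r65=1000001 pc2: +4 =616
r66=1000010 pc2: +4 =620
r67=1000011 pc3: +8 =628
r68=1000100 pc2: +4 =632
r69=1000101 pc3: +8 =640
r70=1000110 pc3: +8 =648
r71=1000111 pc4: +16 =664
r72=1001000 pc2: +4 =668
r73=1001001 pc3: +8 =676
r74=1001010 pc3: +8 =684
r75=1001011 pc4: +16 =700
r76=1001100 pc3: +8 =708
r77=1001101 pc4: +16 =724
r78=1001110 pc4: +16 =740
r79=1001111 pc5: +32 =772
r80=1010000 pc2: +4 =776
r81=1010001 pc3: +8 =784
r82=1010010 pc3: +8 =792
r83=1010011 pc4: +16 =808
r84=1010100 pc3: +8 =816
r85=1010101 pc4: +16 =832
r86=1010110 pc4: +16 =848
r87=1010111 pc5: +32 =880
r88=1011000 pc3: +8 =888
r89=1011001 pc4: +16 =904
r90=1011010 pc4: +16 =920
r91=1011011 pc5: +32 =952
r92=1011100 pc4: +16 =968
r93=1011101 pc5: +32 =1000
r94=1011110 pc5: +32 =1032
r95=1011111 pc6: +64 =1096
r96=1100000 pc2: +4 =1100
r97=1100001 pc3: +8 =1108
r98=1100010 pc3: +8 =1116
r99=1100011 pc4: +16 =1132
r100=1100100 pc3: +8 =1140
r101=1100101 pc4: +16 =1156
r102=1100110 pc4: +16 =1172
r103=1100111 pc5: +32 =1204
r104=1101000 pc3: +8 =1212
r105=1101001 pc4: +16 =1228
r106=1101010 pc4: +16 =1244
r107=1101011 pc5: +32 =1276
r108=1101100 pc4: +16 =1292
r109=1101101 pc5: +32 =1324
r110=1101110 pc5: +32 =1356
r111=1101111 pc6: +64 =1420
r112=1110000 pc3: +8 =1428
r113=1110001 pc4: +16 =1444
r114=1110010 pc4: +16 =1460
r115=1110011 pc5: +32 =1492
r116=1110100 pc4: +16 =1508
r117=1110101 pc5: +32 =1540
r118=1110110 pc5: +32 =1572
r119=1110111 pc6: +64 =1636
r120=1111000 pc4: +16 =1652
r121=1111001 pc5: +32 =1684
r122=1111010 pc5: +32 =1716
r123=1111011 pc6: +64 =1780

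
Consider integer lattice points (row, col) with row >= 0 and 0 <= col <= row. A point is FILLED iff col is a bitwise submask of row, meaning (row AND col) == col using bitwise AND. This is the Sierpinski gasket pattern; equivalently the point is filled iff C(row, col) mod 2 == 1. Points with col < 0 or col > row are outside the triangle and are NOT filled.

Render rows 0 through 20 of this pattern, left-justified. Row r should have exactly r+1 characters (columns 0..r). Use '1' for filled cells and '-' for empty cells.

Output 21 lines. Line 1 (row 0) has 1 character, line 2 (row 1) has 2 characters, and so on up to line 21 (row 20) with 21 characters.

Answer: 1
11
1-1
1111
1---1
11--11
1-1-1-1
11111111
1-------1
11------11
1-1-----1-1
1111----1111
1---1---1---1
11--11--11--11
1-1-1-1-1-1-1-1
1111111111111111
1---------------1
11--------------11
1-1-------------1-1
1111------------1111
1---1-----------1---1

Derivation:
r0=0: 1
r1=1: 11
r2=10: 1-1
r3=11: 1111
r4=100: 1---1
r5=101: 11--11
r6=110: 1-1-1-1
r7=111: 11111111
r8=1000: 1-------1
r9=1001: 11------11
r10=1010: 1-1-----1-1
r11=1011: 1111----1111
r12=1100: 1---1---1---1
r13=1101: 11--11--11--11
r14=1110: 1-1-1-1-1-1-1-1
r15=1111: 1111111111111111
r16=10000: 1---------------1
r17=10001: 11--------------11
r18=10010: 1-1-------------1-1
r19=10011: 1111------------1111
r20=10100: 1---1-----------1---1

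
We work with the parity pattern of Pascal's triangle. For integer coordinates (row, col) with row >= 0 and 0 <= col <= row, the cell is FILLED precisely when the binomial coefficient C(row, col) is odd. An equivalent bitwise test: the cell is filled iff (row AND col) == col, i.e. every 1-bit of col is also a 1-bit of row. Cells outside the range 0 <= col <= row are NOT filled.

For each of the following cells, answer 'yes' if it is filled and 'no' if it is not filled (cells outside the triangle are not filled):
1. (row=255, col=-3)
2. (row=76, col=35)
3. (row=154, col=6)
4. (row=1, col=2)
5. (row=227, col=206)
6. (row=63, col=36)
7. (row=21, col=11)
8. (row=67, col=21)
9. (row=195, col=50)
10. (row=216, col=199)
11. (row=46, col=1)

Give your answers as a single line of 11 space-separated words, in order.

Answer: no no no no no yes no no no no no

Derivation:
(255,-3): col outside [0, 255] -> not filled
(76,35): row=0b1001100, col=0b100011, row AND col = 0b0 = 0; 0 != 35 -> empty
(154,6): row=0b10011010, col=0b110, row AND col = 0b10 = 2; 2 != 6 -> empty
(1,2): col outside [0, 1] -> not filled
(227,206): row=0b11100011, col=0b11001110, row AND col = 0b11000010 = 194; 194 != 206 -> empty
(63,36): row=0b111111, col=0b100100, row AND col = 0b100100 = 36; 36 == 36 -> filled
(21,11): row=0b10101, col=0b1011, row AND col = 0b1 = 1; 1 != 11 -> empty
(67,21): row=0b1000011, col=0b10101, row AND col = 0b1 = 1; 1 != 21 -> empty
(195,50): row=0b11000011, col=0b110010, row AND col = 0b10 = 2; 2 != 50 -> empty
(216,199): row=0b11011000, col=0b11000111, row AND col = 0b11000000 = 192; 192 != 199 -> empty
(46,1): row=0b101110, col=0b1, row AND col = 0b0 = 0; 0 != 1 -> empty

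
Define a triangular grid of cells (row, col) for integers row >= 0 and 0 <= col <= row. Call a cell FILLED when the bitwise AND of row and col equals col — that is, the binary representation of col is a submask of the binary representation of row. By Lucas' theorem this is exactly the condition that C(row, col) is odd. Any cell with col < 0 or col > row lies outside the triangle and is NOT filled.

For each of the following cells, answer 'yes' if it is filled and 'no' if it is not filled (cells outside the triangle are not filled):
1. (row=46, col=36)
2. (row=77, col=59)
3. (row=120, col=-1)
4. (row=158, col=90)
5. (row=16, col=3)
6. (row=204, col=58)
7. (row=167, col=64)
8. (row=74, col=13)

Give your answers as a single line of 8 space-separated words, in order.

Answer: yes no no no no no no no

Derivation:
(46,36): row=0b101110, col=0b100100, row AND col = 0b100100 = 36; 36 == 36 -> filled
(77,59): row=0b1001101, col=0b111011, row AND col = 0b1001 = 9; 9 != 59 -> empty
(120,-1): col outside [0, 120] -> not filled
(158,90): row=0b10011110, col=0b1011010, row AND col = 0b11010 = 26; 26 != 90 -> empty
(16,3): row=0b10000, col=0b11, row AND col = 0b0 = 0; 0 != 3 -> empty
(204,58): row=0b11001100, col=0b111010, row AND col = 0b1000 = 8; 8 != 58 -> empty
(167,64): row=0b10100111, col=0b1000000, row AND col = 0b0 = 0; 0 != 64 -> empty
(74,13): row=0b1001010, col=0b1101, row AND col = 0b1000 = 8; 8 != 13 -> empty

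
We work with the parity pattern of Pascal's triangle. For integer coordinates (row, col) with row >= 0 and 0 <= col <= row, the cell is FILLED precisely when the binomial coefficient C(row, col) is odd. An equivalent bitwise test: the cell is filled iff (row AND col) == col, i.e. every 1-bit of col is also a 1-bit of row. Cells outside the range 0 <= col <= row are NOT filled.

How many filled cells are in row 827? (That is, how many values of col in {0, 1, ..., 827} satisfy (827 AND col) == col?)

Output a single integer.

Answer: 128

Derivation:
827 in binary = 1100111011
popcount(827) = number of 1-bits in 1100111011 = 7
A col c satisfies (827 AND c) == c iff every set bit of c is also set in 827; each of the 7 set bits of 827 can independently be on or off in c.
count = 2^7 = 128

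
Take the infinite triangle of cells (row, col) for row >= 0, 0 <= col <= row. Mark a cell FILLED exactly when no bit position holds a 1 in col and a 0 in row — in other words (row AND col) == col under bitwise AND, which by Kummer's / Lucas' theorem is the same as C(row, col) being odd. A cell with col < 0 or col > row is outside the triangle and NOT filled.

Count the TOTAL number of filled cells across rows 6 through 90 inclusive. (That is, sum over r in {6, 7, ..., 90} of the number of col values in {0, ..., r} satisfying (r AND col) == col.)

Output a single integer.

Answer: 1024

Derivation:
r6=110 pc2: +4 =4
r7=111 pc3: +8 =12
r8=1000 pc1: +2 =14
r9=1001 pc2: +4 =18
r10=1010 pc2: +4 =22
r11=1011 pc3: +8 =30
r12=1100 pc2: +4 =34
r13=1101 pc3: +8 =42
r14=1110 pc3: +8 =50
r15=1111 pc4: +16 =66
r16=10000 pc1: +2 =68
r17=10001 pc2: +4 =72
r18=10010 pc2: +4 =76
r19=10011 pc3: +8 =84
r20=10100 pc2: +4 =88
r21=10101 pc3: +8 =96
r22=10110 pc3: +8 =104
r23=10111 pc4: +16 =120
r24=11000 pc2: +4 =124
r25=11001 pc3: +8 =132
r26=11010 pc3: +8 =140
r27=11011 pc4: +16 =156
r28=11100 pc3: +8 =164
r29=11101 pc4: +16 =180
r30=11110 pc4: +16 =196
r31=11111 pc5: +32 =228
r32=100000 pc1: +2 =230
r33=100001 pc2: +4 =234
r34=100010 pc2: +4 =238
r35=100011 pc3: +8 =246
r36=100100 pc2: +4 =250
r37=100101 pc3: +8 =258
r38=100110 pc3: +8 =266
r39=100111 pc4: +16 =282
r40=101000 pc2: +4 =286
r41=101001 pc3: +8 =294
r42=101010 pc3: +8 =302
r43=101011 pc4: +16 =318
r44=101100 pc3: +8 =326
r45=101101 pc4: +16 =342
r46=101110 pc4: +16 =358
r47=101111 pc5: +32 =390
r48=110000 pc2: +4 =394
r49=110001 pc3: +8 =402
r50=110010 pc3: +8 =410
r51=110011 pc4: +16 =426
r52=110100 pc3: +8 =434
r53=110101 pc4: +16 =450
r54=110110 pc4: +16 =466
r55=110111 pc5: +32 =498
r56=111000 pc3: +8 =506
r57=111001 pc4: +16 =522
r58=111010 pc4: +16 =538
r59=111011 pc5: +32 =570
r60=111100 pc4: +16 =586
r61=111101 pc5: +32 =618
r62=111110 pc5: +32 =650
r63=111111 pc6: +64 =714
r64=1000000 pc1: +2 =716
r65=1000001 pc2: +4 =720
r66=1000010 pc2: +4 =724
r67=1000011 pc3: +8 =732
r68=1000100 pc2: +4 =736
r69=1000101 pc3: +8 =744
r70=1000110 pc3: +8 =752
r71=1000111 pc4: +16 =768
r72=1001000 pc2: +4 =772
r73=1001001 pc3: +8 =780
r74=1001010 pc3: +8 =788
r75=1001011 pc4: +16 =804
r76=1001100 pc3: +8 =812
r77=1001101 pc4: +16 =828
r78=1001110 pc4: +16 =844
r79=1001111 pc5: +32 =876
r80=1010000 pc2: +4 =880
r81=1010001 pc3: +8 =888
r82=1010010 pc3: +8 =896
r83=1010011 pc4: +16 =912
r84=1010100 pc3: +8 =920
r85=1010101 pc4: +16 =936
r86=1010110 pc4: +16 =952
r87=1010111 pc5: +32 =984
r88=1011000 pc3: +8 =992
r89=1011001 pc4: +16 =1008
r90=1011010 pc4: +16 =1024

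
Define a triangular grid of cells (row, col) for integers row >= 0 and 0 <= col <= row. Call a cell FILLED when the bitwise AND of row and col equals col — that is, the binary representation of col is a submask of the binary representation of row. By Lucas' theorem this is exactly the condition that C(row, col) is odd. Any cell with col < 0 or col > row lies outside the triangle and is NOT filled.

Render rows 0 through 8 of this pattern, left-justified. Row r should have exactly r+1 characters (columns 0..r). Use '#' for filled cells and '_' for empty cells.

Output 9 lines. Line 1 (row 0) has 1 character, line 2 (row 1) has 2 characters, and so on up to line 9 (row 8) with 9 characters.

r0=0: #
r1=1: ##
r2=10: #_#
r3=11: ####
r4=100: #___#
r5=101: ##__##
r6=110: #_#_#_#
r7=111: ########
r8=1000: #_______#

Answer: #
##
#_#
####
#___#
##__##
#_#_#_#
########
#_______#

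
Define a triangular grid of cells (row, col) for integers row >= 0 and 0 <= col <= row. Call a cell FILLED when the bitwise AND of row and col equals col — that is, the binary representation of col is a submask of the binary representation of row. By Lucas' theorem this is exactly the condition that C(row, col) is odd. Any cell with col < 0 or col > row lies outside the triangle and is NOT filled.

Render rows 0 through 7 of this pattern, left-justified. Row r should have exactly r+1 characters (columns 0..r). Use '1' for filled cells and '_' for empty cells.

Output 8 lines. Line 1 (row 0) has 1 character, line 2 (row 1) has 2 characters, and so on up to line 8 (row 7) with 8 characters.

Answer: 1
11
1_1
1111
1___1
11__11
1_1_1_1
11111111

Derivation:
r0=0: 1
r1=1: 11
r2=10: 1_1
r3=11: 1111
r4=100: 1___1
r5=101: 11__11
r6=110: 1_1_1_1
r7=111: 11111111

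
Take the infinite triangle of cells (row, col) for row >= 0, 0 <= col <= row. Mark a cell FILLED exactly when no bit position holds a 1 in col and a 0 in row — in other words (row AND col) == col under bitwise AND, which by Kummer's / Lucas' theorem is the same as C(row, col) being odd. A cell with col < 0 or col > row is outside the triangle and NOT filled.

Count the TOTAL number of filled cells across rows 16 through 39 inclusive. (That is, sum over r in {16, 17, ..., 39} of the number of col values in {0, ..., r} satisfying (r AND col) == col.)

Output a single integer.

Answer: 216

Derivation:
r16=10000 pc1: +2 =2
r17=10001 pc2: +4 =6
r18=10010 pc2: +4 =10
r19=10011 pc3: +8 =18
r20=10100 pc2: +4 =22
r21=10101 pc3: +8 =30
r22=10110 pc3: +8 =38
r23=10111 pc4: +16 =54
r24=11000 pc2: +4 =58
r25=11001 pc3: +8 =66
r26=11010 pc3: +8 =74
r27=11011 pc4: +16 =90
r28=11100 pc3: +8 =98
r29=11101 pc4: +16 =114
r30=11110 pc4: +16 =130
r31=11111 pc5: +32 =162
r32=100000 pc1: +2 =164
r33=100001 pc2: +4 =168
r34=100010 pc2: +4 =172
r35=100011 pc3: +8 =180
r36=100100 pc2: +4 =184
r37=100101 pc3: +8 =192
r38=100110 pc3: +8 =200
r39=100111 pc4: +16 =216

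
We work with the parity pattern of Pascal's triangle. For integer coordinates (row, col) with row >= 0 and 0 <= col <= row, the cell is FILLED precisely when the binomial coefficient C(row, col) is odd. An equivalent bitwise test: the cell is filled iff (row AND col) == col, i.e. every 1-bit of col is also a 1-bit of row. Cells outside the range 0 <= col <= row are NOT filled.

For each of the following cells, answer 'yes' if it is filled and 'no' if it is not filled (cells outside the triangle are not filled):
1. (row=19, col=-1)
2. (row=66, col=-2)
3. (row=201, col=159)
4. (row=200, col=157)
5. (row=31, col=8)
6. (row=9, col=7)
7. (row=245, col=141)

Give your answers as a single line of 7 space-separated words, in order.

(19,-1): col outside [0, 19] -> not filled
(66,-2): col outside [0, 66] -> not filled
(201,159): row=0b11001001, col=0b10011111, row AND col = 0b10001001 = 137; 137 != 159 -> empty
(200,157): row=0b11001000, col=0b10011101, row AND col = 0b10001000 = 136; 136 != 157 -> empty
(31,8): row=0b11111, col=0b1000, row AND col = 0b1000 = 8; 8 == 8 -> filled
(9,7): row=0b1001, col=0b111, row AND col = 0b1 = 1; 1 != 7 -> empty
(245,141): row=0b11110101, col=0b10001101, row AND col = 0b10000101 = 133; 133 != 141 -> empty

Answer: no no no no yes no no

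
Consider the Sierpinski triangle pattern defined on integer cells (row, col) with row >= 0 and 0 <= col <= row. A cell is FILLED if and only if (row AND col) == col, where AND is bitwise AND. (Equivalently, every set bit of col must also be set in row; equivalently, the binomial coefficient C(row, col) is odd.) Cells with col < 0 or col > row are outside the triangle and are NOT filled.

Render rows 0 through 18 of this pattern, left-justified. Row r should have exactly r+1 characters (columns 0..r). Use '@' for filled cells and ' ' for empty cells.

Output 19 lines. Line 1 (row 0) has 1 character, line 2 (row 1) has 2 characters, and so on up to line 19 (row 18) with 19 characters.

Answer: @
@@
@ @
@@@@
@   @
@@  @@
@ @ @ @
@@@@@@@@
@       @
@@      @@
@ @     @ @
@@@@    @@@@
@   @   @   @
@@  @@  @@  @@
@ @ @ @ @ @ @ @
@@@@@@@@@@@@@@@@
@               @
@@              @@
@ @             @ @

Derivation:
r0=0: @
r1=1: @@
r2=10: @ @
r3=11: @@@@
r4=100: @   @
r5=101: @@  @@
r6=110: @ @ @ @
r7=111: @@@@@@@@
r8=1000: @       @
r9=1001: @@      @@
r10=1010: @ @     @ @
r11=1011: @@@@    @@@@
r12=1100: @   @   @   @
r13=1101: @@  @@  @@  @@
r14=1110: @ @ @ @ @ @ @ @
r15=1111: @@@@@@@@@@@@@@@@
r16=10000: @               @
r17=10001: @@              @@
r18=10010: @ @             @ @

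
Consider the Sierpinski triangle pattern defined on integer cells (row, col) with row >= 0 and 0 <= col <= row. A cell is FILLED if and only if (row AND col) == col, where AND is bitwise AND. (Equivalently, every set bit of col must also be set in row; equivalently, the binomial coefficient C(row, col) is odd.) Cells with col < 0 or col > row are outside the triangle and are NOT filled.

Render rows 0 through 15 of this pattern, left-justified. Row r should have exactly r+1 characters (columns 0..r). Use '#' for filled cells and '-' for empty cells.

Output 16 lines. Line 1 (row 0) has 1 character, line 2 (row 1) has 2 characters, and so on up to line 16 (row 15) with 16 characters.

Answer: #
##
#-#
####
#---#
##--##
#-#-#-#
########
#-------#
##------##
#-#-----#-#
####----####
#---#---#---#
##--##--##--##
#-#-#-#-#-#-#-#
################

Derivation:
r0=0: #
r1=1: ##
r2=10: #-#
r3=11: ####
r4=100: #---#
r5=101: ##--##
r6=110: #-#-#-#
r7=111: ########
r8=1000: #-------#
r9=1001: ##------##
r10=1010: #-#-----#-#
r11=1011: ####----####
r12=1100: #---#---#---#
r13=1101: ##--##--##--##
r14=1110: #-#-#-#-#-#-#-#
r15=1111: ################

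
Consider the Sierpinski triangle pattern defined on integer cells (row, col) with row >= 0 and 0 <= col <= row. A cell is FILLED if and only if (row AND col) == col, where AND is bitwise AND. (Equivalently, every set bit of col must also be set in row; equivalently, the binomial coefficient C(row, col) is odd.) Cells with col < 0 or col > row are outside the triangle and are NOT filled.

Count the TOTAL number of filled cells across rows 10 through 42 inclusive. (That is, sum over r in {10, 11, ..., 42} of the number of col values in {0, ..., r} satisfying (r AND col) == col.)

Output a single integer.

r10=1010 pc2: +4 =4
r11=1011 pc3: +8 =12
r12=1100 pc2: +4 =16
r13=1101 pc3: +8 =24
r14=1110 pc3: +8 =32
r15=1111 pc4: +16 =48
r16=10000 pc1: +2 =50
r17=10001 pc2: +4 =54
r18=10010 pc2: +4 =58
r19=10011 pc3: +8 =66
r20=10100 pc2: +4 =70
r21=10101 pc3: +8 =78
r22=10110 pc3: +8 =86
r23=10111 pc4: +16 =102
r24=11000 pc2: +4 =106
r25=11001 pc3: +8 =114
r26=11010 pc3: +8 =122
r27=11011 pc4: +16 =138
r28=11100 pc3: +8 =146
r29=11101 pc4: +16 =162
r30=11110 pc4: +16 =178
r31=11111 pc5: +32 =210
r32=100000 pc1: +2 =212
r33=100001 pc2: +4 =216
r34=100010 pc2: +4 =220
r35=100011 pc3: +8 =228
r36=100100 pc2: +4 =232
r37=100101 pc3: +8 =240
r38=100110 pc3: +8 =248
r39=100111 pc4: +16 =264
r40=101000 pc2: +4 =268
r41=101001 pc3: +8 =276
r42=101010 pc3: +8 =284

Answer: 284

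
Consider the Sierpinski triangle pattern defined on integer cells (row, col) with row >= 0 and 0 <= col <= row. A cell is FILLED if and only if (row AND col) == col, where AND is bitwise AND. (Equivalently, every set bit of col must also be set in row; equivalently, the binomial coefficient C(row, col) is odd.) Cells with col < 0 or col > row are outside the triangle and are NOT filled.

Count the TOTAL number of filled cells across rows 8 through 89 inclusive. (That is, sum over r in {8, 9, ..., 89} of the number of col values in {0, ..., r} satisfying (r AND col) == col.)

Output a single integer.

r8=1000 pc1: +2 =2
r9=1001 pc2: +4 =6
r10=1010 pc2: +4 =10
r11=1011 pc3: +8 =18
r12=1100 pc2: +4 =22
r13=1101 pc3: +8 =30
r14=1110 pc3: +8 =38
r15=1111 pc4: +16 =54
r16=10000 pc1: +2 =56
r17=10001 pc2: +4 =60
r18=10010 pc2: +4 =64
r19=10011 pc3: +8 =72
r20=10100 pc2: +4 =76
r21=10101 pc3: +8 =84
r22=10110 pc3: +8 =92
r23=10111 pc4: +16 =108
r24=11000 pc2: +4 =112
r25=11001 pc3: +8 =120
r26=11010 pc3: +8 =128
r27=11011 pc4: +16 =144
r28=11100 pc3: +8 =152
r29=11101 pc4: +16 =168
r30=11110 pc4: +16 =184
r31=11111 pc5: +32 =216
r32=100000 pc1: +2 =218
r33=100001 pc2: +4 =222
r34=100010 pc2: +4 =226
r35=100011 pc3: +8 =234
r36=100100 pc2: +4 =238
r37=100101 pc3: +8 =246
r38=100110 pc3: +8 =254
r39=100111 pc4: +16 =270
r40=101000 pc2: +4 =274
r41=101001 pc3: +8 =282
r42=101010 pc3: +8 =290
r43=101011 pc4: +16 =306
r44=101100 pc3: +8 =314
r45=101101 pc4: +16 =330
r46=101110 pc4: +16 =346
r47=101111 pc5: +32 =378
r48=110000 pc2: +4 =382
r49=110001 pc3: +8 =390
r50=110010 pc3: +8 =398
r51=110011 pc4: +16 =414
r52=110100 pc3: +8 =422
r53=110101 pc4: +16 =438
r54=110110 pc4: +16 =454
r55=110111 pc5: +32 =486
r56=111000 pc3: +8 =494
r57=111001 pc4: +16 =510
r58=111010 pc4: +16 =526
r59=111011 pc5: +32 =558
r60=111100 pc4: +16 =574
r61=111101 pc5: +32 =606
r62=111110 pc5: +32 =638
r63=111111 pc6: +64 =702
r64=1000000 pc1: +2 =704
r65=1000001 pc2: +4 =708
r66=1000010 pc2: +4 =712
r67=1000011 pc3: +8 =720
r68=1000100 pc2: +4 =724
r69=1000101 pc3: +8 =732
r70=1000110 pc3: +8 =740
r71=1000111 pc4: +16 =756
r72=1001000 pc2: +4 =760
r73=1001001 pc3: +8 =768
r74=1001010 pc3: +8 =776
r75=1001011 pc4: +16 =792
r76=1001100 pc3: +8 =800
r77=1001101 pc4: +16 =816
r78=1001110 pc4: +16 =832
r79=1001111 pc5: +32 =864
r80=1010000 pc2: +4 =868
r81=1010001 pc3: +8 =876
r82=1010010 pc3: +8 =884
r83=1010011 pc4: +16 =900
r84=1010100 pc3: +8 =908
r85=1010101 pc4: +16 =924
r86=1010110 pc4: +16 =940
r87=1010111 pc5: +32 =972
r88=1011000 pc3: +8 =980
r89=1011001 pc4: +16 =996

Answer: 996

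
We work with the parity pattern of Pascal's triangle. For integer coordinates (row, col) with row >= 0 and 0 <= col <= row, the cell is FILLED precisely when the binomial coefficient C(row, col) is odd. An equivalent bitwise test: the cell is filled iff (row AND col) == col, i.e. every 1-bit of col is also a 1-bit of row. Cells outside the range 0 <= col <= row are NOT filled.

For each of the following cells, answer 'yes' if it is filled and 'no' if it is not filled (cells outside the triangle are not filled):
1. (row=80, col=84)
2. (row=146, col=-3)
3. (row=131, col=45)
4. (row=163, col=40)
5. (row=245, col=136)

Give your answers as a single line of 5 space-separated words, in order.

Answer: no no no no no

Derivation:
(80,84): col outside [0, 80] -> not filled
(146,-3): col outside [0, 146] -> not filled
(131,45): row=0b10000011, col=0b101101, row AND col = 0b1 = 1; 1 != 45 -> empty
(163,40): row=0b10100011, col=0b101000, row AND col = 0b100000 = 32; 32 != 40 -> empty
(245,136): row=0b11110101, col=0b10001000, row AND col = 0b10000000 = 128; 128 != 136 -> empty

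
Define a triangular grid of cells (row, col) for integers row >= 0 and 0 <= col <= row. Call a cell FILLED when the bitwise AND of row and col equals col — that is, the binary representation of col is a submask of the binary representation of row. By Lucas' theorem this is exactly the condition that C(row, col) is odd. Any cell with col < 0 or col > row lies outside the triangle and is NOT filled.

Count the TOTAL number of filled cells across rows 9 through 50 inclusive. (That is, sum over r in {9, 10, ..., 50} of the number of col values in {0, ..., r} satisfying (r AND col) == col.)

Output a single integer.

r9=1001 pc2: +4 =4
r10=1010 pc2: +4 =8
r11=1011 pc3: +8 =16
r12=1100 pc2: +4 =20
r13=1101 pc3: +8 =28
r14=1110 pc3: +8 =36
r15=1111 pc4: +16 =52
r16=10000 pc1: +2 =54
r17=10001 pc2: +4 =58
r18=10010 pc2: +4 =62
r19=10011 pc3: +8 =70
r20=10100 pc2: +4 =74
r21=10101 pc3: +8 =82
r22=10110 pc3: +8 =90
r23=10111 pc4: +16 =106
r24=11000 pc2: +4 =110
r25=11001 pc3: +8 =118
r26=11010 pc3: +8 =126
r27=11011 pc4: +16 =142
r28=11100 pc3: +8 =150
r29=11101 pc4: +16 =166
r30=11110 pc4: +16 =182
r31=11111 pc5: +32 =214
r32=100000 pc1: +2 =216
r33=100001 pc2: +4 =220
r34=100010 pc2: +4 =224
r35=100011 pc3: +8 =232
r36=100100 pc2: +4 =236
r37=100101 pc3: +8 =244
r38=100110 pc3: +8 =252
r39=100111 pc4: +16 =268
r40=101000 pc2: +4 =272
r41=101001 pc3: +8 =280
r42=101010 pc3: +8 =288
r43=101011 pc4: +16 =304
r44=101100 pc3: +8 =312
r45=101101 pc4: +16 =328
r46=101110 pc4: +16 =344
r47=101111 pc5: +32 =376
r48=110000 pc2: +4 =380
r49=110001 pc3: +8 =388
r50=110010 pc3: +8 =396

Answer: 396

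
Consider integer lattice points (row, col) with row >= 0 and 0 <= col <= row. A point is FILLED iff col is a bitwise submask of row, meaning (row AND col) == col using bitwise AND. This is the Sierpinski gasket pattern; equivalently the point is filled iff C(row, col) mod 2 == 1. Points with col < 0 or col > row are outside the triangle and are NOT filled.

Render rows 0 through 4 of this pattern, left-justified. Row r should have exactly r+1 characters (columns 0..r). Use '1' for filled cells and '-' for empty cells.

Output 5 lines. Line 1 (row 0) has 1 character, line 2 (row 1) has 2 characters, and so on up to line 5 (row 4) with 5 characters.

r0=0: 1
r1=1: 11
r2=10: 1-1
r3=11: 1111
r4=100: 1---1

Answer: 1
11
1-1
1111
1---1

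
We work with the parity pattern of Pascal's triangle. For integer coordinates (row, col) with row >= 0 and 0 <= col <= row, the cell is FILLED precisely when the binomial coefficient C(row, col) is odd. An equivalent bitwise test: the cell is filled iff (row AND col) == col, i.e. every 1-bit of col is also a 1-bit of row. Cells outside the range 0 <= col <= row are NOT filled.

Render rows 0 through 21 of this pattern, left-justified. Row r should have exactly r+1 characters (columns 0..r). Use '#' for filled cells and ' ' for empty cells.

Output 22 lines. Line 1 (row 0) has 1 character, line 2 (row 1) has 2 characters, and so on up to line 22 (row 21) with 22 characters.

Answer: #
##
# #
####
#   #
##  ##
# # # #
########
#       #
##      ##
# #     # #
####    ####
#   #   #   #
##  ##  ##  ##
# # # # # # # #
################
#               #
##              ##
# #             # #
####            ####
#   #           #   #
##  ##          ##  ##

Derivation:
r0=0: #
r1=1: ##
r2=10: # #
r3=11: ####
r4=100: #   #
r5=101: ##  ##
r6=110: # # # #
r7=111: ########
r8=1000: #       #
r9=1001: ##      ##
r10=1010: # #     # #
r11=1011: ####    ####
r12=1100: #   #   #   #
r13=1101: ##  ##  ##  ##
r14=1110: # # # # # # # #
r15=1111: ################
r16=10000: #               #
r17=10001: ##              ##
r18=10010: # #             # #
r19=10011: ####            ####
r20=10100: #   #           #   #
r21=10101: ##  ##          ##  ##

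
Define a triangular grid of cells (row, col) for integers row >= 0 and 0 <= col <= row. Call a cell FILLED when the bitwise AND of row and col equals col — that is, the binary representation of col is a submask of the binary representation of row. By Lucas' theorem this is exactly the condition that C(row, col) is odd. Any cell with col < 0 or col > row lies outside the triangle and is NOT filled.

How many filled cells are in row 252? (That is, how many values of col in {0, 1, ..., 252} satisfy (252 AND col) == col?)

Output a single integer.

Answer: 64

Derivation:
252 in binary = 11111100
popcount(252) = number of 1-bits in 11111100 = 6
A col c satisfies (252 AND c) == c iff every set bit of c is also set in 252; each of the 6 set bits of 252 can independently be on or off in c.
count = 2^6 = 64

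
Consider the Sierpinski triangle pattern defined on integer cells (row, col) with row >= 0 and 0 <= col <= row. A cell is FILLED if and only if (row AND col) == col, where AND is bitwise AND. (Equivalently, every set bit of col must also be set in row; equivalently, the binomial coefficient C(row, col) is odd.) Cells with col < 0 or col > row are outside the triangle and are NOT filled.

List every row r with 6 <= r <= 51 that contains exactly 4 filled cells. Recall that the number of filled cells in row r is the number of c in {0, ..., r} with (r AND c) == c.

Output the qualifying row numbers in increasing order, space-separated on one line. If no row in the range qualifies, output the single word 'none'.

Row r has 2^popcount(r) filled cells, so we need popcount(r) = log2(4) = 2.
Scan r = 6..51 and keep those with exactly 2 one-bits:
r=6=110 popcount=2 -> KEEP
r=7=111 popcount=3 -> skip
r=8=1000 popcount=1 -> skip
r=9=1001 popcount=2 -> KEEP
r=10=1010 popcount=2 -> KEEP
r=11=1011 popcount=3 -> skip
r=12=1100 popcount=2 -> KEEP
r=13=1101 popcount=3 -> skip
r=14=1110 popcount=3 -> skip
r=15=1111 popcount=4 -> skip
r=16=10000 popcount=1 -> skip
r=17=10001 popcount=2 -> KEEP
r=18=10010 popcount=2 -> KEEP
r=19=10011 popcount=3 -> skip
r=20=10100 popcount=2 -> KEEP
r=21=10101 popcount=3 -> skip
r=22=10110 popcount=3 -> skip
r=23=10111 popcount=4 -> skip
r=24=11000 popcount=2 -> KEEP
r=25=11001 popcount=3 -> skip
r=26=11010 popcount=3 -> skip
r=27=11011 popcount=4 -> skip
r=28=11100 popcount=3 -> skip
r=29=11101 popcount=4 -> skip
r=30=11110 popcount=4 -> skip
r=31=11111 popcount=5 -> skip
r=32=100000 popcount=1 -> skip
r=33=100001 popcount=2 -> KEEP
r=34=100010 popcount=2 -> KEEP
r=35=100011 popcount=3 -> skip
r=36=100100 popcount=2 -> KEEP
r=37=100101 popcount=3 -> skip
r=38=100110 popcount=3 -> skip
r=39=100111 popcount=4 -> skip
r=40=101000 popcount=2 -> KEEP
r=41=101001 popcount=3 -> skip
r=42=101010 popcount=3 -> skip
r=43=101011 popcount=4 -> skip
r=44=101100 popcount=3 -> skip
r=45=101101 popcount=4 -> skip
r=46=101110 popcount=4 -> skip
r=47=101111 popcount=5 -> skip
r=48=110000 popcount=2 -> KEEP
r=49=110001 popcount=3 -> skip
r=50=110010 popcount=3 -> skip
r=51=110011 popcount=4 -> skip
Kept rows: 6 9 10 12 17 18 20 24 33 34 36 40 48

Answer: 6 9 10 12 17 18 20 24 33 34 36 40 48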